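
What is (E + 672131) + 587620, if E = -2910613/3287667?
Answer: 4141638880304/3287667 ≈ 1.2598e+6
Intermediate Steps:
E = -2910613/3287667 (E = -2910613*1/3287667 = -2910613/3287667 ≈ -0.88531)
(E + 672131) + 587620 = (-2910613/3287667 + 672131) + 587620 = 2209739997764/3287667 + 587620 = 4141638880304/3287667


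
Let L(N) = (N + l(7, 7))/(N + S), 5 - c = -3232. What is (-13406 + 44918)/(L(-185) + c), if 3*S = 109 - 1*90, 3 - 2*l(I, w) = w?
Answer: 5630144/578531 ≈ 9.7318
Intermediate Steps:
c = 3237 (c = 5 - 1*(-3232) = 5 + 3232 = 3237)
l(I, w) = 3/2 - w/2
S = 19/3 (S = (109 - 1*90)/3 = (109 - 90)/3 = (⅓)*19 = 19/3 ≈ 6.3333)
L(N) = (-2 + N)/(19/3 + N) (L(N) = (N + (3/2 - ½*7))/(N + 19/3) = (N + (3/2 - 7/2))/(19/3 + N) = (N - 2)/(19/3 + N) = (-2 + N)/(19/3 + N))
(-13406 + 44918)/(L(-185) + c) = (-13406 + 44918)/(3*(-2 - 185)/(19 + 3*(-185)) + 3237) = 31512/(3*(-187)/(19 - 555) + 3237) = 31512/(3*(-187)/(-536) + 3237) = 31512/(3*(-1/536)*(-187) + 3237) = 31512/(561/536 + 3237) = 31512/(1735593/536) = 31512*(536/1735593) = 5630144/578531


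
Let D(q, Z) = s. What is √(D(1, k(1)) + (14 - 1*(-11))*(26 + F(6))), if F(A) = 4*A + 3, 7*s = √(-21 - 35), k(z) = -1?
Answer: √(64925 + 14*I*√14)/7 ≈ 36.401 + 0.014684*I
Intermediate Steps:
s = 2*I*√14/7 (s = √(-21 - 35)/7 = √(-56)/7 = (2*I*√14)/7 = 2*I*√14/7 ≈ 1.069*I)
D(q, Z) = 2*I*√14/7
F(A) = 3 + 4*A
√(D(1, k(1)) + (14 - 1*(-11))*(26 + F(6))) = √(2*I*√14/7 + (14 - 1*(-11))*(26 + (3 + 4*6))) = √(2*I*√14/7 + (14 + 11)*(26 + (3 + 24))) = √(2*I*√14/7 + 25*(26 + 27)) = √(2*I*√14/7 + 25*53) = √(2*I*√14/7 + 1325) = √(1325 + 2*I*√14/7)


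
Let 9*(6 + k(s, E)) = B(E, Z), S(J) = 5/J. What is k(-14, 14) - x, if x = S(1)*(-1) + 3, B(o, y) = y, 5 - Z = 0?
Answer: -31/9 ≈ -3.4444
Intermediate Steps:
Z = 5 (Z = 5 - 1*0 = 5 + 0 = 5)
k(s, E) = -49/9 (k(s, E) = -6 + (1/9)*5 = -6 + 5/9 = -49/9)
x = -2 (x = (5/1)*(-1) + 3 = (5*1)*(-1) + 3 = 5*(-1) + 3 = -5 + 3 = -2)
k(-14, 14) - x = -49/9 - 1*(-2) = -49/9 + 2 = -31/9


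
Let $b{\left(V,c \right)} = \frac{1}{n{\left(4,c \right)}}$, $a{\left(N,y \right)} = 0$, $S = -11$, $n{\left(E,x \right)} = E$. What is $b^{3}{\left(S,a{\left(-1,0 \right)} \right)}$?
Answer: $\frac{1}{64} \approx 0.015625$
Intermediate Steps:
$b{\left(V,c \right)} = \frac{1}{4}$
$b^{3}{\left(S,a{\left(-1,0 \right)} \right)} = \left(\frac{1}{4}\right)^{3} = \frac{1}{64}$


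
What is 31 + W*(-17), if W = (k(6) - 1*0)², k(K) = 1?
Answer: 14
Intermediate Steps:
W = 1 (W = (1 - 1*0)² = (1 + 0)² = 1² = 1)
31 + W*(-17) = 31 + 1*(-17) = 31 - 17 = 14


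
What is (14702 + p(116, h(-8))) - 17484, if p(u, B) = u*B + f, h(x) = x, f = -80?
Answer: -3790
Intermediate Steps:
p(u, B) = -80 + B*u (p(u, B) = u*B - 80 = B*u - 80 = -80 + B*u)
(14702 + p(116, h(-8))) - 17484 = (14702 + (-80 - 8*116)) - 17484 = (14702 + (-80 - 928)) - 17484 = (14702 - 1008) - 17484 = 13694 - 17484 = -3790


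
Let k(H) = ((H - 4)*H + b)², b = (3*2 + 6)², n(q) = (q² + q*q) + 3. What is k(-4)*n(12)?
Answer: 9014016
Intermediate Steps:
n(q) = 3 + 2*q² (n(q) = (q² + q²) + 3 = 2*q² + 3 = 3 + 2*q²)
b = 144 (b = (6 + 6)² = 12² = 144)
k(H) = (144 + H*(-4 + H))² (k(H) = ((H - 4)*H + 144)² = ((-4 + H)*H + 144)² = (H*(-4 + H) + 144)² = (144 + H*(-4 + H))²)
k(-4)*n(12) = (144 + (-4)² - 4*(-4))²*(3 + 2*12²) = (144 + 16 + 16)²*(3 + 2*144) = 176²*(3 + 288) = 30976*291 = 9014016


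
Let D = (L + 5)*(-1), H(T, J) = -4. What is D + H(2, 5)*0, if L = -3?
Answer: -2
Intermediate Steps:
D = -2 (D = (-3 + 5)*(-1) = 2*(-1) = -2)
D + H(2, 5)*0 = -2 - 4*0 = -2 + 0 = -2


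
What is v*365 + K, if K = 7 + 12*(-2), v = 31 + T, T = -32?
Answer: -382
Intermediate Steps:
v = -1 (v = 31 - 32 = -1)
K = -17 (K = 7 - 24 = -17)
v*365 + K = -1*365 - 17 = -365 - 17 = -382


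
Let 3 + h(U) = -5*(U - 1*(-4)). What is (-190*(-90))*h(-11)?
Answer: 547200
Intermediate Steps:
h(U) = -23 - 5*U (h(U) = -3 - 5*(U - 1*(-4)) = -3 - 5*(U + 4) = -3 - 5*(4 + U) = -3 + (-20 - 5*U) = -23 - 5*U)
(-190*(-90))*h(-11) = (-190*(-90))*(-23 - 5*(-11)) = 17100*(-23 + 55) = 17100*32 = 547200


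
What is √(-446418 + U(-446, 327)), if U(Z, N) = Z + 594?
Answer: I*√446270 ≈ 668.03*I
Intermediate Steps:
U(Z, N) = 594 + Z
√(-446418 + U(-446, 327)) = √(-446418 + (594 - 446)) = √(-446418 + 148) = √(-446270) = I*√446270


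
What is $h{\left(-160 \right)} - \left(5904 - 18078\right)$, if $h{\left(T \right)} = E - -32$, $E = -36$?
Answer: $12170$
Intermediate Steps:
$h{\left(T \right)} = -4$ ($h{\left(T \right)} = -36 - -32 = -36 + 32 = -4$)
$h{\left(-160 \right)} - \left(5904 - 18078\right) = -4 - \left(5904 - 18078\right) = -4 - -12174 = -4 + 12174 = 12170$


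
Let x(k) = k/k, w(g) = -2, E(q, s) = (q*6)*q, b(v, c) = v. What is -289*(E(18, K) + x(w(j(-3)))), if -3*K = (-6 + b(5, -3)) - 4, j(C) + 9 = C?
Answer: -562105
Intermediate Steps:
j(C) = -9 + C
K = 5/3 (K = -((-6 + 5) - 4)/3 = -(-1 - 4)/3 = -⅓*(-5) = 5/3 ≈ 1.6667)
E(q, s) = 6*q² (E(q, s) = (6*q)*q = 6*q²)
x(k) = 1
-289*(E(18, K) + x(w(j(-3)))) = -289*(6*18² + 1) = -289*(6*324 + 1) = -289*(1944 + 1) = -289*1945 = -562105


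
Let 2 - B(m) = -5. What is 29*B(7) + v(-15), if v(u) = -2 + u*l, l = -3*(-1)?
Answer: 156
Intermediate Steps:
l = 3
v(u) = -2 + 3*u (v(u) = -2 + u*3 = -2 + 3*u)
B(m) = 7 (B(m) = 2 - 1*(-5) = 2 + 5 = 7)
29*B(7) + v(-15) = 29*7 + (-2 + 3*(-15)) = 203 + (-2 - 45) = 203 - 47 = 156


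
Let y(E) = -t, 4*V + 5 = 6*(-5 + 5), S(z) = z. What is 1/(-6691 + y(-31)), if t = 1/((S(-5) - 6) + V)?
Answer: -49/327855 ≈ -0.00014946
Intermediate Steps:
V = -5/4 (V = -5/4 + (6*(-5 + 5))/4 = -5/4 + (6*0)/4 = -5/4 + (1/4)*0 = -5/4 + 0 = -5/4 ≈ -1.2500)
t = -4/49 (t = 1/((-5 - 6) - 5/4) = 1/(-11 - 5/4) = 1/(-49/4) = -4/49 ≈ -0.081633)
y(E) = 4/49 (y(E) = -1*(-4/49) = 4/49)
1/(-6691 + y(-31)) = 1/(-6691 + 4/49) = 1/(-327855/49) = -49/327855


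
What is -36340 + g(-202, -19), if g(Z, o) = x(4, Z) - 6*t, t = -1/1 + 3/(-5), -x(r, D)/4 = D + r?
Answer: -177692/5 ≈ -35538.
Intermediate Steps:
x(r, D) = -4*D - 4*r (x(r, D) = -4*(D + r) = -4*D - 4*r)
t = -8/5 (t = -1*1 + 3*(-1/5) = -1 - 3/5 = -8/5 ≈ -1.6000)
g(Z, o) = -32/5 - 4*Z (g(Z, o) = (-4*Z - 4*4) - 6*(-8/5) = (-4*Z - 16) + 48/5 = (-16 - 4*Z) + 48/5 = -32/5 - 4*Z)
-36340 + g(-202, -19) = -36340 + (-32/5 - 4*(-202)) = -36340 + (-32/5 + 808) = -36340 + 4008/5 = -177692/5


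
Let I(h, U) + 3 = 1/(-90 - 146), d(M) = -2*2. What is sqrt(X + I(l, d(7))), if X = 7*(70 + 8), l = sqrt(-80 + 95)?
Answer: sqrt(7560673)/118 ≈ 23.302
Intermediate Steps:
l = sqrt(15) ≈ 3.8730
d(M) = -4
I(h, U) = -709/236 (I(h, U) = -3 + 1/(-90 - 146) = -3 + 1/(-236) = -3 - 1/236 = -709/236)
X = 546 (X = 7*78 = 546)
sqrt(X + I(l, d(7))) = sqrt(546 - 709/236) = sqrt(128147/236) = sqrt(7560673)/118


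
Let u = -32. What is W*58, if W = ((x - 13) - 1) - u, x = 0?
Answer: 1044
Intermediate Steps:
W = 18 (W = ((0 - 13) - 1) - 1*(-32) = (-13 - 1) + 32 = -14 + 32 = 18)
W*58 = 18*58 = 1044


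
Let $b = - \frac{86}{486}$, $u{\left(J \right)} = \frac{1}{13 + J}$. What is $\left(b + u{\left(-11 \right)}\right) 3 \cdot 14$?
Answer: $\frac{1099}{81} \approx 13.568$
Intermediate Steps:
$b = - \frac{43}{243}$ ($b = \left(-86\right) \frac{1}{486} = - \frac{43}{243} \approx -0.17695$)
$\left(b + u{\left(-11 \right)}\right) 3 \cdot 14 = \left(- \frac{43}{243} + \frac{1}{13 - 11}\right) 3 \cdot 14 = \left(- \frac{43}{243} + \frac{1}{2}\right) 42 = \frac{157}{486} \cdot 42 = \frac{1099}{81}$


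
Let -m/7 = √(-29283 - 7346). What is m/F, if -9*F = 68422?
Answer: 63*I*√36629/68422 ≈ 0.17622*I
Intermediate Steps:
F = -68422/9 (F = -⅑*68422 = -68422/9 ≈ -7602.4)
m = -7*I*√36629 (m = -7*√(-29283 - 7346) = -7*I*√36629 ≈ -1339.7*I)
m/F = (-7*I*√36629)/(-68422/9) = -7*I*√36629*(-9/68422) = 63*I*√36629/68422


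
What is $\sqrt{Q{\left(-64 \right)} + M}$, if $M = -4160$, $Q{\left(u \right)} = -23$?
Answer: $i \sqrt{4183} \approx 64.676 i$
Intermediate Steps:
$\sqrt{Q{\left(-64 \right)} + M} = \sqrt{-23 - 4160} = \sqrt{-4183} = i \sqrt{4183}$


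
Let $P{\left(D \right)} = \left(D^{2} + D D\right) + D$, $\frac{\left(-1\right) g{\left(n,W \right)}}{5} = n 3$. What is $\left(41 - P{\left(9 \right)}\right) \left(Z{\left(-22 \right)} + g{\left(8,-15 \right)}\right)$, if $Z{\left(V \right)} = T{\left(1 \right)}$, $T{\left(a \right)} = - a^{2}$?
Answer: $15730$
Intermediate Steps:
$Z{\left(V \right)} = -1$ ($Z{\left(V \right)} = - 1^{2} = \left(-1\right) 1 = -1$)
$g{\left(n,W \right)} = - 15 n$ ($g{\left(n,W \right)} = - 5 n 3 = - 5 \cdot 3 n = - 15 n$)
$P{\left(D \right)} = D + 2 D^{2}$ ($P{\left(D \right)} = \left(D^{2} + D^{2}\right) + D = 2 D^{2} + D = D + 2 D^{2}$)
$\left(41 - P{\left(9 \right)}\right) \left(Z{\left(-22 \right)} + g{\left(8,-15 \right)}\right) = \left(41 - 9 \left(1 + 2 \cdot 9\right)\right) \left(-1 - 120\right) = \left(41 - 9 \left(1 + 18\right)\right) \left(-1 - 120\right) = \left(41 - 9 \cdot 19\right) \left(-121\right) = \left(41 - 171\right) \left(-121\right) = \left(-130\right) \left(-121\right) = 15730$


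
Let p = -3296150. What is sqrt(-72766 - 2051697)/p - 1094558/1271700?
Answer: -547279/635850 - I*sqrt(2124463)/3296150 ≈ -0.8607 - 0.0004422*I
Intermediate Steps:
sqrt(-72766 - 2051697)/p - 1094558/1271700 = sqrt(-72766 - 2051697)/(-3296150) - 1094558/1271700 = sqrt(-2124463)*(-1/3296150) - 1094558*1/1271700 = (I*sqrt(2124463))*(-1/3296150) - 547279/635850 = -I*sqrt(2124463)/3296150 - 547279/635850 = -547279/635850 - I*sqrt(2124463)/3296150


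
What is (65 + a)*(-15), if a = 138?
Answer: -3045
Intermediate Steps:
(65 + a)*(-15) = (65 + 138)*(-15) = 203*(-15) = -3045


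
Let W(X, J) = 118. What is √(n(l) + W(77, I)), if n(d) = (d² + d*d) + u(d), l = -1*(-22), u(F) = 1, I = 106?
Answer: √1087 ≈ 32.970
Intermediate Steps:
l = 22
n(d) = 1 + 2*d² (n(d) = (d² + d*d) + 1 = (d² + d²) + 1 = 2*d² + 1 = 1 + 2*d²)
√(n(l) + W(77, I)) = √((1 + 2*22²) + 118) = √((1 + 2*484) + 118) = √((1 + 968) + 118) = √(969 + 118) = √1087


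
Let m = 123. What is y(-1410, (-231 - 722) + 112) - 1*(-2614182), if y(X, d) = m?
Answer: 2614305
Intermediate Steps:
y(X, d) = 123
y(-1410, (-231 - 722) + 112) - 1*(-2614182) = 123 - 1*(-2614182) = 123 + 2614182 = 2614305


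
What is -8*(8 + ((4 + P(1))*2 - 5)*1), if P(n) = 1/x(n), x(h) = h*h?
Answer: -104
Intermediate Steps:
x(h) = h²
P(n) = n⁻² (P(n) = 1/(n²) = n⁻²)
-8*(8 + ((4 + P(1))*2 - 5)*1) = -8*(8 + ((4 + 1⁻²)*2 - 5)*1) = -8*(8 + ((4 + 1)*2 - 5)*1) = -8*(8 + (5*2 - 5)*1) = -8*(8 + (10 - 5)*1) = -8*(8 + 5*1) = -8*(8 + 5) = -8*13 = -104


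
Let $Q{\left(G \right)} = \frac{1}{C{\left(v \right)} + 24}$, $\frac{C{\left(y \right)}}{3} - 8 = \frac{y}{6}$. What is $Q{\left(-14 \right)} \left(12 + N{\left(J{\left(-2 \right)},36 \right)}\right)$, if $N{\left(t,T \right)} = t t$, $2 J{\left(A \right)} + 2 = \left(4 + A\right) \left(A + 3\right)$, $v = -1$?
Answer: $\frac{24}{95} \approx 0.25263$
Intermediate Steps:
$C{\left(y \right)} = 24 + \frac{y}{2}$ ($C{\left(y \right)} = 24 + 3 \frac{y}{6} = 24 + \frac{y}{2}$)
$Q{\left(G \right)} = \frac{2}{95}$ ($Q{\left(G \right)} = \frac{1}{\left(24 + \frac{1}{2} \left(-1\right)\right) + 24} = \frac{1}{\left(24 - \frac{1}{2}\right) + 24} = \frac{1}{\frac{47}{2} + 24} = \frac{1}{\frac{95}{2}} = \frac{2}{95}$)
$J{\left(A \right)} = -1 + \frac{\left(3 + A\right) \left(4 + A\right)}{2}$ ($J{\left(A \right)} = -1 + \frac{\left(4 + A\right) \left(A + 3\right)}{2} = -1 + \frac{\left(4 + A\right) \left(3 + A\right)}{2} = -1 + \frac{\left(3 + A\right) \left(4 + A\right)}{2}$)
$N{\left(t,T \right)} = t^{2}$
$Q{\left(-14 \right)} \left(12 + N{\left(J{\left(-2 \right)},36 \right)}\right) = \frac{2 \left(12 + \left(5 + \frac{\left(-2\right)^{2}}{2} + \frac{7}{2} \left(-2\right)\right)^{2}\right)}{95} = \frac{2 \left(12 + \left(5 + \frac{1}{2} \cdot 4 - 7\right)^{2}\right)}{95} = \frac{2 \left(12 + \left(5 + 2 - 7\right)^{2}\right)}{95} = \frac{2 \left(12 + 0^{2}\right)}{95} = \frac{2 \left(12 + 0\right)}{95} = \frac{2}{95} \cdot 12 = \frac{24}{95}$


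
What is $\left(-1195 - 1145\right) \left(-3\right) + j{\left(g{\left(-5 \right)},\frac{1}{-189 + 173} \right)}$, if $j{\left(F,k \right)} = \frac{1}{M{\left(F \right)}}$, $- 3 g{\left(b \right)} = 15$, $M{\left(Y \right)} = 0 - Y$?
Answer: $\frac{35101}{5} \approx 7020.2$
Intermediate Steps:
$M{\left(Y \right)} = - Y$
$g{\left(b \right)} = -5$ ($g{\left(b \right)} = \left(- \frac{1}{3}\right) 15 = -5$)
$j{\left(F,k \right)} = - \frac{1}{F}$ ($j{\left(F,k \right)} = \frac{1}{\left(-1\right) F} = - \frac{1}{F}$)
$\left(-1195 - 1145\right) \left(-3\right) + j{\left(g{\left(-5 \right)},\frac{1}{-189 + 173} \right)} = \left(-1195 - 1145\right) \left(-3\right) - \frac{1}{-5} = \left(-1195 - 1145\right) \left(-3\right) - - \frac{1}{5} = \left(-2340\right) \left(-3\right) + \frac{1}{5} = 7020 + \frac{1}{5} = \frac{35101}{5}$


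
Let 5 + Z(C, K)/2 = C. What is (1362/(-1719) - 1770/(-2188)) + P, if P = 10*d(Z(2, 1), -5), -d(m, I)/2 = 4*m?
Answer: 300904189/626862 ≈ 480.02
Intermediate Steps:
Z(C, K) = -10 + 2*C
d(m, I) = -8*m
P = 480 (P = 10*(-8*(-10 + 2*2)) = 10*(-8*(-10 + 4)) = 10*(-8*(-6)) = 10*48 = 480)
(1362/(-1719) - 1770/(-2188)) + P = (1362/(-1719) - 1770/(-2188)) + 480 = (1362*(-1/1719) - 1770*(-1/2188)) + 480 = (-454/573 + 885/1094) + 480 = 10429/626862 + 480 = 300904189/626862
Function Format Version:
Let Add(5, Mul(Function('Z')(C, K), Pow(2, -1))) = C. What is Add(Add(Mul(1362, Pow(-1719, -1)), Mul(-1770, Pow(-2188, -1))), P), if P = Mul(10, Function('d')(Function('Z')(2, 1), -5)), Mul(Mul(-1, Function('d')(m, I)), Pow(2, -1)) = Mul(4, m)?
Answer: Rational(300904189, 626862) ≈ 480.02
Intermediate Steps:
Function('Z')(C, K) = Add(-10, Mul(2, C))
Function('d')(m, I) = Mul(-8, m) (Function('d')(m, I) = Mul(-2, Mul(4, m)) = Mul(-8, m))
P = 480 (P = Mul(10, Mul(-8, Add(-10, Mul(2, 2)))) = Mul(10, Mul(-8, Add(-10, 4))) = Mul(10, Mul(-8, -6)) = Mul(10, 48) = 480)
Add(Add(Mul(1362, Pow(-1719, -1)), Mul(-1770, Pow(-2188, -1))), P) = Add(Add(Mul(1362, Pow(-1719, -1)), Mul(-1770, Pow(-2188, -1))), 480) = Add(Add(Mul(1362, Rational(-1, 1719)), Mul(-1770, Rational(-1, 2188))), 480) = Add(Add(Rational(-454, 573), Rational(885, 1094)), 480) = Add(Rational(10429, 626862), 480) = Rational(300904189, 626862)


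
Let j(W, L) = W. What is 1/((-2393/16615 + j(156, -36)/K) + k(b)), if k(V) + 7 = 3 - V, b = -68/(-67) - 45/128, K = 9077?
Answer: -1293383908480/6195571556411 ≈ -0.20876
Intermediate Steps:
b = 5689/8576 (b = -68*(-1/67) - 45*1/128 = 68/67 - 45/128 = 5689/8576 ≈ 0.66336)
k(V) = -4 - V (k(V) = -7 + (3 - V) = -4 - V)
1/((-2393/16615 + j(156, -36)/K) + k(b)) = 1/((-2393/16615 + 156/9077) + (-4 - 1*5689/8576)) = 1/((-2393*1/16615 + 156*(1/9077)) + (-4 - 5689/8576)) = 1/((-2393/16615 + 156/9077) - 39993/8576) = 1/(-19129321/150814355 - 39993/8576) = 1/(-6195571556411/1293383908480) = -1293383908480/6195571556411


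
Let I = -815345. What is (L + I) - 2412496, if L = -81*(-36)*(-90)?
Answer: -3490281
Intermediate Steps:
L = -262440 (L = 2916*(-90) = -262440)
(L + I) - 2412496 = (-262440 - 815345) - 2412496 = -1077785 - 2412496 = -3490281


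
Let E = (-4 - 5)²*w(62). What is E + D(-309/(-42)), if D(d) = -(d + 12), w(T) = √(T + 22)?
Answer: -271/14 + 162*√21 ≈ 723.02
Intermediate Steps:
w(T) = √(22 + T)
E = 162*√21 (E = (-4 - 5)²*√(22 + 62) = (-9)²*√84 = 81*(2*√21) = 162*√21 ≈ 742.38)
D(d) = -12 - d (D(d) = -(12 + d) = -12 - d)
E + D(-309/(-42)) = 162*√21 + (-12 - (-309)/(-42)) = 162*√21 + (-12 - (-309)*(-1)/42) = 162*√21 + (-12 - 1*103/14) = 162*√21 + (-12 - 103/14) = 162*√21 - 271/14 = -271/14 + 162*√21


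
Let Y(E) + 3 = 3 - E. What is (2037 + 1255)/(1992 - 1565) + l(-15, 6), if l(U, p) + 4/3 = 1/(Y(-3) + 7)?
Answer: 82961/12810 ≈ 6.4763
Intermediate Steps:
Y(E) = -E (Y(E) = -3 + (3 - E) = -E)
l(U, p) = -37/30 (l(U, p) = -4/3 + 1/(-1*(-3) + 7) = -4/3 + 1/(3 + 7) = -4/3 + 1/10 = -37/30)
(2037 + 1255)/(1992 - 1565) + l(-15, 6) = (2037 + 1255)/(1992 - 1565) - 37/30 = 3292/427 - 37/30 = 82961/12810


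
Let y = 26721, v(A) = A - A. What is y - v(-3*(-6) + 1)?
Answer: 26721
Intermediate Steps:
v(A) = 0
y - v(-3*(-6) + 1) = 26721 - 1*0 = 26721 + 0 = 26721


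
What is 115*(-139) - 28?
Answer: -16013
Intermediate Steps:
115*(-139) - 28 = -15985 - 28 = -16013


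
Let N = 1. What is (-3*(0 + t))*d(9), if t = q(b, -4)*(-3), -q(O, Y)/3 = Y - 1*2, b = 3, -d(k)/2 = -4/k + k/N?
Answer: -2772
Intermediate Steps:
d(k) = -2*k + 8/k (d(k) = -2*(-4/k + k/1) = -2*(-4/k + k*1) = -2*(-4/k + k) = -2*(k - 4/k) = -2*k + 8/k)
q(O, Y) = 6 - 3*Y (q(O, Y) = -3*(Y - 1*2) = -3*(Y - 2) = -3*(-2 + Y) = 6 - 3*Y)
t = -54 (t = (6 - 3*(-4))*(-3) = (6 + 12)*(-3) = 18*(-3) = -54)
(-3*(0 + t))*d(9) = (-3*(0 - 54))*(-2*9 + 8/9) = (-3*(-54))*(-18 + 8*(1/9)) = 162*(-18 + 8/9) = 162*(-154/9) = -2772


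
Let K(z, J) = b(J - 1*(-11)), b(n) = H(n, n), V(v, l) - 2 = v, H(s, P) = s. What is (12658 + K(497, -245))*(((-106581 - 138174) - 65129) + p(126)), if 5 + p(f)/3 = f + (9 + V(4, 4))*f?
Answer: -3775044824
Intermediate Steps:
V(v, l) = 2 + v
b(n) = n
K(z, J) = 11 + J (K(z, J) = J - 1*(-11) = J + 11 = 11 + J)
p(f) = -15 + 48*f (p(f) = -15 + 3*(f + (9 + (2 + 4))*f) = -15 + 3*(f + (9 + 6)*f) = -15 + 3*(f + 15*f) = -15 + 3*(16*f) = -15 + 48*f)
(12658 + K(497, -245))*(((-106581 - 138174) - 65129) + p(126)) = (12658 + (11 - 245))*(((-106581 - 138174) - 65129) + (-15 + 48*126)) = (12658 - 234)*((-244755 - 65129) + (-15 + 6048)) = 12424*(-309884 + 6033) = 12424*(-303851) = -3775044824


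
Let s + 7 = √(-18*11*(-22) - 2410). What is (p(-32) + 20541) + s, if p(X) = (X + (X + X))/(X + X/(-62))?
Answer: 1252760/61 + √1946 ≈ 20581.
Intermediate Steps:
p(X) = 186/61 (p(X) = (X + 2*X)/(X + X*(-1/62)) = (3*X)/(X - X/62) = (3*X)/((61*X/62)) = (3*X)*(62/(61*X)) = 186/61)
s = -7 + √1946 (s = -7 + √(-18*11*(-22) - 2410) = -7 + √(-198*(-22) - 2410) = -7 + √(4356 - 2410) = -7 + √1946 ≈ 37.113)
(p(-32) + 20541) + s = (186/61 + 20541) + (-7 + √1946) = 1253187/61 + (-7 + √1946) = 1252760/61 + √1946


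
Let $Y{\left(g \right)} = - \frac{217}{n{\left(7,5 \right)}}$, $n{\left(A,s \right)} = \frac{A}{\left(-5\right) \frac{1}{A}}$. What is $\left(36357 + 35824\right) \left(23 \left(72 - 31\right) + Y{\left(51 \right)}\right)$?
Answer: $\frac{487654836}{7} \approx 6.9665 \cdot 10^{7}$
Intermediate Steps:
$n{\left(A,s \right)} = - \frac{A^{2}}{5}$ ($n{\left(A,s \right)} = A \left(- \frac{A}{5}\right) = - \frac{A^{2}}{5}$)
$Y{\left(g \right)} = \frac{155}{7}$ ($Y{\left(g \right)} = - \frac{217}{\left(- \frac{1}{5}\right) 7^{2}} = - \frac{217}{\left(- \frac{1}{5}\right) 49} = - \frac{217}{- \frac{49}{5}} = \left(-217\right) \left(- \frac{5}{49}\right) = \frac{155}{7}$)
$\left(36357 + 35824\right) \left(23 \left(72 - 31\right) + Y{\left(51 \right)}\right) = \left(36357 + 35824\right) \left(23 \left(72 - 31\right) + \frac{155}{7}\right) = 72181 \left(23 \cdot 41 + \frac{155}{7}\right) = 72181 \left(943 + \frac{155}{7}\right) = 72181 \cdot \frac{6756}{7} = \frac{487654836}{7}$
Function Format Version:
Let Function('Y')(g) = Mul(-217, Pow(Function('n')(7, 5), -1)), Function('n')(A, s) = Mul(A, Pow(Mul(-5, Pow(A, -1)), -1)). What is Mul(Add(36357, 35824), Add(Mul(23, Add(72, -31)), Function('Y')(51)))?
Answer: Rational(487654836, 7) ≈ 6.9665e+7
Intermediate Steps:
Function('n')(A, s) = Mul(Rational(-1, 5), Pow(A, 2)) (Function('n')(A, s) = Mul(A, Mul(Rational(-1, 5), A)) = Mul(Rational(-1, 5), Pow(A, 2)))
Function('Y')(g) = Rational(155, 7) (Function('Y')(g) = Mul(-217, Pow(Mul(Rational(-1, 5), Pow(7, 2)), -1)) = Mul(-217, Pow(Mul(Rational(-1, 5), 49), -1)) = Mul(-217, Pow(Rational(-49, 5), -1)) = Mul(-217, Rational(-5, 49)) = Rational(155, 7))
Mul(Add(36357, 35824), Add(Mul(23, Add(72, -31)), Function('Y')(51))) = Mul(Add(36357, 35824), Add(Mul(23, Add(72, -31)), Rational(155, 7))) = Mul(72181, Add(Mul(23, 41), Rational(155, 7))) = Mul(72181, Add(943, Rational(155, 7))) = Mul(72181, Rational(6756, 7)) = Rational(487654836, 7)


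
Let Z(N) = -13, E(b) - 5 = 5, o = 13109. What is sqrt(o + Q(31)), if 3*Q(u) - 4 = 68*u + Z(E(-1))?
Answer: sqrt(124278)/3 ≈ 117.51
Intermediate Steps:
E(b) = 10 (E(b) = 5 + 5 = 10)
Q(u) = -3 + 68*u/3 (Q(u) = 4/3 + (68*u - 13)/3 = 4/3 + (-13 + 68*u)/3 = 4/3 + (-13/3 + 68*u/3) = -3 + 68*u/3)
sqrt(o + Q(31)) = sqrt(13109 + (-3 + (68/3)*31)) = sqrt(13109 + (-3 + 2108/3)) = sqrt(13109 + 2099/3) = sqrt(41426/3) = sqrt(124278)/3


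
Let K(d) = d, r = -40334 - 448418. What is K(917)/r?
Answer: -917/488752 ≈ -0.0018762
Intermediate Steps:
r = -488752
K(917)/r = 917/(-488752) = 917*(-1/488752) = -917/488752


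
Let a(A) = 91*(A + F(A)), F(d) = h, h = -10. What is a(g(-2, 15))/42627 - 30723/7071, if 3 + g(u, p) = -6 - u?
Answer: -33860722/7728603 ≈ -4.3812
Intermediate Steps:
F(d) = -10
g(u, p) = -9 - u (g(u, p) = -3 + (-6 - u) = -9 - u)
a(A) = -910 + 91*A (a(A) = 91*(A - 10) = 91*(-10 + A) = -910 + 91*A)
a(g(-2, 15))/42627 - 30723/7071 = (-910 + 91*(-9 - 1*(-2)))/42627 - 30723/7071 = (-910 + 91*(-9 + 2))*(1/42627) - 30723*1/7071 = (-910 + 91*(-7))*(1/42627) - 10241/2357 = (-910 - 637)*(1/42627) - 10241/2357 = -1547*1/42627 - 10241/2357 = -119/3279 - 10241/2357 = -33860722/7728603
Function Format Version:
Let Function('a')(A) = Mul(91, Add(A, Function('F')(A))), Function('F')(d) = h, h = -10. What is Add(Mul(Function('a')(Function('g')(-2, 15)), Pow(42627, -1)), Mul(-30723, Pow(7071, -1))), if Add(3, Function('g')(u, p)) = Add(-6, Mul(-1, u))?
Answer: Rational(-33860722, 7728603) ≈ -4.3812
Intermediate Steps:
Function('F')(d) = -10
Function('g')(u, p) = Add(-9, Mul(-1, u)) (Function('g')(u, p) = Add(-3, Add(-6, Mul(-1, u))) = Add(-9, Mul(-1, u)))
Function('a')(A) = Add(-910, Mul(91, A)) (Function('a')(A) = Mul(91, Add(A, -10)) = Mul(91, Add(-10, A)) = Add(-910, Mul(91, A)))
Add(Mul(Function('a')(Function('g')(-2, 15)), Pow(42627, -1)), Mul(-30723, Pow(7071, -1))) = Add(Mul(Add(-910, Mul(91, Add(-9, Mul(-1, -2)))), Pow(42627, -1)), Mul(-30723, Pow(7071, -1))) = Add(Mul(Add(-910, Mul(91, Add(-9, 2))), Rational(1, 42627)), Mul(-30723, Rational(1, 7071))) = Add(Mul(Add(-910, Mul(91, -7)), Rational(1, 42627)), Rational(-10241, 2357)) = Add(Mul(Add(-910, -637), Rational(1, 42627)), Rational(-10241, 2357)) = Add(Mul(-1547, Rational(1, 42627)), Rational(-10241, 2357)) = Add(Rational(-119, 3279), Rational(-10241, 2357)) = Rational(-33860722, 7728603)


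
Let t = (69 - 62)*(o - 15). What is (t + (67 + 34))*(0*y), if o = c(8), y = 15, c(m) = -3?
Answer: 0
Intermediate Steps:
o = -3
t = -126 (t = (69 - 62)*(-3 - 15) = 7*(-18) = -126)
(t + (67 + 34))*(0*y) = (-126 + (67 + 34))*(0*15) = (-126 + 101)*0 = -25*0 = 0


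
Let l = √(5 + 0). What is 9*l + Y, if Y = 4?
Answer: 4 + 9*√5 ≈ 24.125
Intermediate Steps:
l = √5 ≈ 2.2361
9*l + Y = 9*√5 + 4 = 4 + 9*√5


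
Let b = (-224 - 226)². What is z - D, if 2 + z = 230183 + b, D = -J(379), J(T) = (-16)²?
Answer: 432937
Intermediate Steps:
J(T) = 256
b = 202500 (b = (-450)² = 202500)
D = -256 (D = -1*256 = -256)
z = 432681 (z = -2 + (230183 + 202500) = -2 + 432683 = 432681)
z - D = 432681 - 1*(-256) = 432681 + 256 = 432937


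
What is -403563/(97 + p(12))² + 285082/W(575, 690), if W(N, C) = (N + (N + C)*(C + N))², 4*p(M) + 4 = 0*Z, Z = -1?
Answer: -112212961906793/2562560640000 ≈ -43.789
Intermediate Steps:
p(M) = -1 (p(M) = -1 + (0*(-1))/4 = -1 + (¼)*0 = -1 + 0 = -1)
W(N, C) = (N + (C + N)²)² (W(N, C) = (N + (C + N)*(C + N))² = (N + (C + N)²)²)
-403563/(97 + p(12))² + 285082/W(575, 690) = -403563/(97 - 1)² + 285082/((575 + (690 + 575)²)²) = -403563/(96²) + 285082/((575 + 1265²)²) = -403563/9216 + 285082/((575 + 1600225)²) = -403563*1/9216 + 285082/(1600800²) = -134521/3072 + 285082/2562560640000 = -134521/3072 + 285082*(1/2562560640000) = -134521/3072 + 142541/1281280320000 = -112212961906793/2562560640000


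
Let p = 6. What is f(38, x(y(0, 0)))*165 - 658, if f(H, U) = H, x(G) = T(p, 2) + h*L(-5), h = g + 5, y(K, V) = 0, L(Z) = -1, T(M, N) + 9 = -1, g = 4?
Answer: 5612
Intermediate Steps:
T(M, N) = -10 (T(M, N) = -9 - 1 = -10)
h = 9 (h = 4 + 5 = 9)
x(G) = -19 (x(G) = -10 + 9*(-1) = -10 - 9 = -19)
f(38, x(y(0, 0)))*165 - 658 = 38*165 - 658 = 6270 - 658 = 5612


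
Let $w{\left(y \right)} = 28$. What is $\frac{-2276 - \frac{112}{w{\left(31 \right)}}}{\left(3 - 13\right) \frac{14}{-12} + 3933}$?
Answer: $- \frac{3420}{5917} \approx -0.578$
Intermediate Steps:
$\frac{-2276 - \frac{112}{w{\left(31 \right)}}}{\left(3 - 13\right) \frac{14}{-12} + 3933} = \frac{-2276 - \frac{112}{28}}{\left(3 - 13\right) \frac{14}{-12} + 3933} = \frac{-2276 - 4}{\left(3 - 13\right) 14 \left(- \frac{1}{12}\right) + 3933} = \frac{-2276 - 4}{\left(3 - 13\right) \left(- \frac{7}{6}\right) + 3933} = - \frac{2280}{\left(-10\right) \left(- \frac{7}{6}\right) + 3933} = - \frac{2280}{\frac{35}{3} + 3933} = - \frac{2280}{\frac{11834}{3}} = \left(-2280\right) \frac{3}{11834} = - \frac{3420}{5917}$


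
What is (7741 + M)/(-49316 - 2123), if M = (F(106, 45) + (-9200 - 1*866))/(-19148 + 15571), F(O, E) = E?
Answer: -27699578/183997303 ≈ -0.15054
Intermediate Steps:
M = 10021/3577 (M = (45 + (-9200 - 1*866))/(-19148 + 15571) = (45 + (-9200 - 866))/(-3577) = (45 - 10066)*(-1/3577) = -10021*(-1/3577) = 10021/3577 ≈ 2.8015)
(7741 + M)/(-49316 - 2123) = (7741 + 10021/3577)/(-49316 - 2123) = (27699578/3577)/(-51439) = (27699578/3577)*(-1/51439) = -27699578/183997303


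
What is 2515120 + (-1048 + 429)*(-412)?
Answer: 2770148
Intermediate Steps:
2515120 + (-1048 + 429)*(-412) = 2515120 - 619*(-412) = 2515120 + 255028 = 2770148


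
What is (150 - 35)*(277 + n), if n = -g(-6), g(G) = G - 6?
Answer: 33235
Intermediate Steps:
g(G) = -6 + G
n = 12 (n = -(-6 - 6) = -1*(-12) = 12)
(150 - 35)*(277 + n) = (150 - 35)*(277 + 12) = 115*289 = 33235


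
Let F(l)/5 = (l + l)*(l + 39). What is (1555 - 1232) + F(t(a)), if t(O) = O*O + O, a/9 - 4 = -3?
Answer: 116423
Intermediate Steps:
a = 9 (a = 36 + 9*(-3) = 36 - 27 = 9)
t(O) = O + O² (t(O) = O² + O = O + O²)
F(l) = 10*l*(39 + l) (F(l) = 5*((l + l)*(l + 39)) = 5*((2*l)*(39 + l)) = 5*(2*l*(39 + l)) = 10*l*(39 + l))
(1555 - 1232) + F(t(a)) = (1555 - 1232) + 10*(9*(1 + 9))*(39 + 9*(1 + 9)) = 323 + 10*(9*10)*(39 + 9*10) = 323 + 10*90*(39 + 90) = 323 + 10*90*129 = 323 + 116100 = 116423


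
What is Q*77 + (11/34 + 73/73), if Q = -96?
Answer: -251283/34 ≈ -7390.7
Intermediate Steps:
Q*77 + (11/34 + 73/73) = -96*77 + (11/34 + 73/73) = -7392 + (11*(1/34) + 73*(1/73)) = -7392 + (11/34 + 1) = -7392 + 45/34 = -251283/34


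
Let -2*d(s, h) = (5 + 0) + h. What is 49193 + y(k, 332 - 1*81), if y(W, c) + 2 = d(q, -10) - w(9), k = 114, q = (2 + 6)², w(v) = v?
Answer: 98369/2 ≈ 49185.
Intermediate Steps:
q = 64 (q = 8² = 64)
d(s, h) = -5/2 - h/2 (d(s, h) = -((5 + 0) + h)/2 = -(5 + h)/2 = -5/2 - h/2)
y(W, c) = -17/2 (y(W, c) = -2 + ((-5/2 - ½*(-10)) - 1*9) = -2 + ((-5/2 + 5) - 9) = -2 + (5/2 - 9) = -2 - 13/2 = -17/2)
49193 + y(k, 332 - 1*81) = 49193 - 17/2 = 98369/2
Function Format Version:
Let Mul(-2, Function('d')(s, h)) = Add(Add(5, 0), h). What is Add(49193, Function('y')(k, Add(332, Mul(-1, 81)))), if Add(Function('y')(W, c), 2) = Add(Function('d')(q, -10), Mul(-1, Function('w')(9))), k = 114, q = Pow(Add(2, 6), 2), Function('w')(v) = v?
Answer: Rational(98369, 2) ≈ 49185.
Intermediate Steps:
q = 64 (q = Pow(8, 2) = 64)
Function('d')(s, h) = Add(Rational(-5, 2), Mul(Rational(-1, 2), h)) (Function('d')(s, h) = Mul(Rational(-1, 2), Add(Add(5, 0), h)) = Mul(Rational(-1, 2), Add(5, h)) = Add(Rational(-5, 2), Mul(Rational(-1, 2), h)))
Function('y')(W, c) = Rational(-17, 2) (Function('y')(W, c) = Add(-2, Add(Add(Rational(-5, 2), Mul(Rational(-1, 2), -10)), Mul(-1, 9))) = Add(-2, Add(Add(Rational(-5, 2), 5), -9)) = Add(-2, Add(Rational(5, 2), -9)) = Add(-2, Rational(-13, 2)) = Rational(-17, 2))
Add(49193, Function('y')(k, Add(332, Mul(-1, 81)))) = Add(49193, Rational(-17, 2)) = Rational(98369, 2)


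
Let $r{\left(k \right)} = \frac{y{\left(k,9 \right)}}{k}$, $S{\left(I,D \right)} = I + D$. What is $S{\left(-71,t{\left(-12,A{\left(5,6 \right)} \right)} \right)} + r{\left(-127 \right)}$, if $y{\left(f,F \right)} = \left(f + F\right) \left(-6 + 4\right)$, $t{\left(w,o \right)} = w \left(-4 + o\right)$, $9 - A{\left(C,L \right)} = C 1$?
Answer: $- \frac{9253}{127} \approx -72.858$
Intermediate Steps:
$A{\left(C,L \right)} = 9 - C$ ($A{\left(C,L \right)} = 9 - C 1 = 9 - C$)
$y{\left(f,F \right)} = - 2 F - 2 f$ ($y{\left(f,F \right)} = \left(F + f\right) \left(-2\right) = - 2 F - 2 f$)
$S{\left(I,D \right)} = D + I$
$r{\left(k \right)} = \frac{-18 - 2 k}{k}$ ($r{\left(k \right)} = \frac{\left(-2\right) 9 - 2 k}{k} = \frac{-18 - 2 k}{k}$)
$S{\left(-71,t{\left(-12,A{\left(5,6 \right)} \right)} \right)} + r{\left(-127 \right)} = \left(- 12 \left(-4 + \left(9 - 5\right)\right) - 71\right) - \left(2 + \frac{18}{-127}\right) = \left(- 12 \left(-4 + \left(9 - 5\right)\right) - 71\right) - \frac{236}{127} = \left(- 12 \left(-4 + 4\right) - 71\right) + \left(-2 + \frac{18}{127}\right) = \left(\left(-12\right) 0 - 71\right) - \frac{236}{127} = \left(0 - 71\right) - \frac{236}{127} = -71 - \frac{236}{127} = - \frac{9253}{127}$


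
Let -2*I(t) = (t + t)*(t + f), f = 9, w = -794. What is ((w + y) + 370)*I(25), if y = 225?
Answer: 169150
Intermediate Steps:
I(t) = -t*(9 + t) (I(t) = -(t + t)*(t + 9)/2 = -2*t*(9 + t)/2 = -t*(9 + t))
((w + y) + 370)*I(25) = ((-794 + 225) + 370)*(-1*25*(9 + 25)) = (-569 + 370)*(-1*25*34) = -199*(-850) = 169150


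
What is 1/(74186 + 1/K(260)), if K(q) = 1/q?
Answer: 1/74446 ≈ 1.3433e-5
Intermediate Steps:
1/(74186 + 1/K(260)) = 1/(74186 + 1/(1/260)) = 1/(74186 + 260) = 1/74446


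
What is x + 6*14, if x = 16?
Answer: 100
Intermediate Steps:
x + 6*14 = 16 + 6*14 = 16 + 84 = 100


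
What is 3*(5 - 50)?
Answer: -135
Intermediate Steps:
3*(5 - 50) = 3*(-45) = -135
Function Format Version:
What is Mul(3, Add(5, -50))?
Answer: -135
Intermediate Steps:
Mul(3, Add(5, -50)) = Mul(3, -45) = -135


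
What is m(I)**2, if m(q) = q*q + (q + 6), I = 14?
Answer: 46656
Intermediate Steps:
m(q) = 6 + q + q**2 (m(q) = q**2 + (6 + q) = 6 + q + q**2)
m(I)**2 = (6 + 14 + 14**2)**2 = (6 + 14 + 196)**2 = 216**2 = 46656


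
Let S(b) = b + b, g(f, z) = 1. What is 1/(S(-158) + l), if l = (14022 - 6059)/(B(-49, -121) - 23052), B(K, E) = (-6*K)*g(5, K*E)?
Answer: -22758/7199491 ≈ -0.0031611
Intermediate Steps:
S(b) = 2*b
B(K, E) = -6*K (B(K, E) = -6*K*1 = -6*K)
l = -7963/22758 (l = (14022 - 6059)/(-6*(-49) - 23052) = 7963/(294 - 23052) = 7963/(-22758) = 7963*(-1/22758) = -7963/22758 ≈ -0.34990)
1/(S(-158) + l) = 1/(2*(-158) - 7963/22758) = 1/(-316 - 7963/22758) = 1/(-7199491/22758) = -22758/7199491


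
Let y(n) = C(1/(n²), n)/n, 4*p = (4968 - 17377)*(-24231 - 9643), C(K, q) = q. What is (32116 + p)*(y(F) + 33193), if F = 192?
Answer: 3489278012605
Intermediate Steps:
p = 210171233/2 (p = ((4968 - 17377)*(-24231 - 9643))/4 = (-12409*(-33874))/4 = (¼)*420342466 = 210171233/2 ≈ 1.0509e+8)
y(n) = 1 (y(n) = n/n = 1)
(32116 + p)*(y(F) + 33193) = (32116 + 210171233/2)*(1 + 33193) = (210235465/2)*33194 = 3489278012605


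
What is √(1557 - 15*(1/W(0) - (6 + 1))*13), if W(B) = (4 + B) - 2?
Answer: √11298/2 ≈ 53.146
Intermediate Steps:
W(B) = 2 + B
√(1557 - 15*(1/W(0) - (6 + 1))*13) = √(1557 - 15*(1/(2 + 0) - (6 + 1))*13) = √(1557 - 15*(1/2 - 1*7)*13) = √(1557 - 15*(½ - 7)*13) = √(1557 - 15*(-13/2)*13) = √(1557 + (195/2)*13) = √(1557 + 2535/2) = √(5649/2) = √11298/2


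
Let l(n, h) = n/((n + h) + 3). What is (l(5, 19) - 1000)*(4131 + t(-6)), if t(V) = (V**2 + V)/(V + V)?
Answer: -222897715/54 ≈ -4.1277e+6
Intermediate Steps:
t(V) = (V + V**2)/(2*V) (t(V) = (V + V**2)/((2*V)) = (V + V**2)*(1/(2*V)) = (V + V**2)/(2*V))
l(n, h) = n/(3 + h + n) (l(n, h) = n/((h + n) + 3) = n/(3 + h + n))
(l(5, 19) - 1000)*(4131 + t(-6)) = (5/(3 + 19 + 5) - 1000)*(4131 + (1/2 + (1/2)*(-6))) = (5/27 - 1000)*(4131 + (1/2 - 3)) = (5*(1/27) - 1000)*(4131 - 5/2) = (5/27 - 1000)*(8257/2) = -26995/27*8257/2 = -222897715/54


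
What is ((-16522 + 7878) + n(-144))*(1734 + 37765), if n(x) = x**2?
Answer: 477621908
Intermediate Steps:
((-16522 + 7878) + n(-144))*(1734 + 37765) = ((-16522 + 7878) + (-144)**2)*(1734 + 37765) = (-8644 + 20736)*39499 = 12092*39499 = 477621908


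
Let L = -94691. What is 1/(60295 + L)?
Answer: -1/34396 ≈ -2.9073e-5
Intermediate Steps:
1/(60295 + L) = 1/(60295 - 94691) = 1/(-34396) = -1/34396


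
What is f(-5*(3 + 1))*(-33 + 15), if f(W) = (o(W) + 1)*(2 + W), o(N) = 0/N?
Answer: 324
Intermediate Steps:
o(N) = 0
f(W) = 2 + W (f(W) = (0 + 1)*(2 + W) = 1*(2 + W) = 2 + W)
f(-5*(3 + 1))*(-33 + 15) = (2 - 5*(3 + 1))*(-33 + 15) = (2 - 5*4)*(-18) = (2 - 20)*(-18) = -18*(-18) = 324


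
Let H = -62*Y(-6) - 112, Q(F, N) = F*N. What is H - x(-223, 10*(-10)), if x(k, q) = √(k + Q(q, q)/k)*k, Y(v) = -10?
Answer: 508 + I*√13319567 ≈ 508.0 + 3649.6*I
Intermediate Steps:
x(k, q) = k*√(k + q²/k) (x(k, q) = √(k + (q*q)/k)*k = √(k + q²/k)*k = k*√(k + q²/k))
H = 508 (H = -62*(-10) - 112 = 620 - 112 = 508)
H - x(-223, 10*(-10)) = 508 - (-223)*√(-223 + (10*(-10))²/(-223)) = 508 - (-223)*√(-223 - 1/223*(-100)²) = 508 - (-223)*√(-223 - 1/223*10000) = 508 - (-223)*√(-223 - 10000/223) = 508 - (-223)*√(-59729/223) = 508 - (-223)*I*√13319567/223 = 508 - (-1)*I*√13319567 = 508 + I*√13319567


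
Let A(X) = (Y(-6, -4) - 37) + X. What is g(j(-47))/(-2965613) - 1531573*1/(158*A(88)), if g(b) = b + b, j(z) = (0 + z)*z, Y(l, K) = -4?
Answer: -57494754523/278767622 ≈ -206.25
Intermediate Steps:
A(X) = -41 + X (A(X) = (-4 - 37) + X = -41 + X)
j(z) = z² (j(z) = z*z = z²)
g(b) = 2*b
g(j(-47))/(-2965613) - 1531573*1/(158*A(88)) = (2*(-47)²)/(-2965613) - 1531573*1/(158*(-41 + 88)) = (2*2209)*(-1/2965613) - 1531573/(47*158) = 4418*(-1/2965613) - 1531573/7426 = -4418/2965613 - 1531573*1/7426 = -4418/2965613 - 19387/94 = -57494754523/278767622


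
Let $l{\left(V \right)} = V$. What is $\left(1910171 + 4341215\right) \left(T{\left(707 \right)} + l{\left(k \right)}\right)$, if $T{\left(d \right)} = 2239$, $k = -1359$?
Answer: $5501219680$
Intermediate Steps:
$\left(1910171 + 4341215\right) \left(T{\left(707 \right)} + l{\left(k \right)}\right) = \left(1910171 + 4341215\right) \left(2239 - 1359\right) = 6251386 \cdot 880 = 5501219680$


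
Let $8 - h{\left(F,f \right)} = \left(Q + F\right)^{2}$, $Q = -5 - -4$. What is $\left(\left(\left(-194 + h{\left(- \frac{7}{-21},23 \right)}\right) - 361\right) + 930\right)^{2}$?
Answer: $\frac{11854249}{81} \approx 1.4635 \cdot 10^{5}$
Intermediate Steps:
$Q = -1$ ($Q = -5 + 4 = -1$)
$h{\left(F,f \right)} = 8 - \left(-1 + F\right)^{2}$
$\left(\left(\left(-194 + h{\left(- \frac{7}{-21},23 \right)}\right) - 361\right) + 930\right)^{2} = \left(\left(\left(-194 + \left(8 - \left(-1 - \frac{7}{-21}\right)^{2}\right)\right) - 361\right) + 930\right)^{2} = \left(\left(\left(-194 + \left(8 - \left(-1 - - \frac{1}{3}\right)^{2}\right)\right) - 361\right) + 930\right)^{2} = \left(\left(\left(-194 + \left(8 - \left(-1 + \frac{1}{3}\right)^{2}\right)\right) - 361\right) + 930\right)^{2} = \left(\left(\left(-194 + \left(8 - \left(- \frac{2}{3}\right)^{2}\right)\right) - 361\right) + 930\right)^{2} = \left(\left(\left(-194 + \left(8 - \frac{4}{9}\right)\right) - 361\right) + 930\right)^{2} = \left(\left(\left(-194 + \frac{68}{9}\right) - 361\right) + 930\right)^{2} = \left(\left(- \frac{1678}{9} - 361\right) + 930\right)^{2} = \left(- \frac{4927}{9} + 930\right)^{2} = \left(\frac{3443}{9}\right)^{2} = \frac{11854249}{81}$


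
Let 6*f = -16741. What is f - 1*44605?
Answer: -284371/6 ≈ -47395.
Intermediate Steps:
f = -16741/6 (f = (⅙)*(-16741) = -16741/6 ≈ -2790.2)
f - 1*44605 = -16741/6 - 1*44605 = -16741/6 - 44605 = -284371/6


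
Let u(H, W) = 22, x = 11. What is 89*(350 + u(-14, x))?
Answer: 33108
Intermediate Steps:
89*(350 + u(-14, x)) = 89*(350 + 22) = 89*372 = 33108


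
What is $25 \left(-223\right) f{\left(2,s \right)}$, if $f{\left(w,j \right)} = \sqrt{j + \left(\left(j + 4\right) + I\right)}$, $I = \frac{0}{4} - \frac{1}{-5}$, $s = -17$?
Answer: $- 1115 i \sqrt{745} \approx - 30434.0 i$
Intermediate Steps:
$I = \frac{1}{5}$ ($I = 0 \cdot \frac{1}{4} - - \frac{1}{5} = 0 + \frac{1}{5} = \frac{1}{5} \approx 0.2$)
$f{\left(w,j \right)} = \sqrt{\frac{21}{5} + 2 j}$ ($f{\left(w,j \right)} = \sqrt{j + \left(\left(j + 4\right) + \frac{1}{5}\right)} = \sqrt{j + \left(\left(4 + j\right) + \frac{1}{5}\right)} = \sqrt{j + \left(\frac{21}{5} + j\right)} = \sqrt{\frac{21}{5} + 2 j}$)
$25 \left(-223\right) f{\left(2,s \right)} = 25 \left(-223\right) \frac{\sqrt{105 + 50 \left(-17\right)}}{5} = - 5575 \frac{\sqrt{105 - 850}}{5} = - 5575 \frac{\sqrt{-745}}{5} = - 5575 \frac{i \sqrt{745}}{5} = - 1115 i \sqrt{745}$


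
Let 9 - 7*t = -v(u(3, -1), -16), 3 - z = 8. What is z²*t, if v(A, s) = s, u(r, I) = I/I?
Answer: -25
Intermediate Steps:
u(r, I) = 1
z = -5 (z = 3 - 1*8 = 3 - 8 = -5)
t = -1 (t = 9/7 - (-1)*(-16)/7 = 9/7 - ⅐*16 = 9/7 - 16/7 = -1)
z²*t = (-5)²*(-1) = 25*(-1) = -25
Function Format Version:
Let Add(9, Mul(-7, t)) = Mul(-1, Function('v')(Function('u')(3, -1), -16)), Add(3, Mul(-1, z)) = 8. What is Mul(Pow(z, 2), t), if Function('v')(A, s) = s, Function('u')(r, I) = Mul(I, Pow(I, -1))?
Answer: -25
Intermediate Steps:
Function('u')(r, I) = 1
z = -5 (z = Add(3, Mul(-1, 8)) = Add(3, -8) = -5)
t = -1 (t = Add(Rational(9, 7), Mul(Rational(-1, 7), Mul(-1, -16))) = Add(Rational(9, 7), Mul(Rational(-1, 7), 16)) = Add(Rational(9, 7), Rational(-16, 7)) = -1)
Mul(Pow(z, 2), t) = Mul(Pow(-5, 2), -1) = Mul(25, -1) = -25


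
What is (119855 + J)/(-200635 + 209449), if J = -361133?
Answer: -40213/1469 ≈ -27.374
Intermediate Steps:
(119855 + J)/(-200635 + 209449) = (119855 - 361133)/(-200635 + 209449) = -241278/8814 = -241278*1/8814 = -40213/1469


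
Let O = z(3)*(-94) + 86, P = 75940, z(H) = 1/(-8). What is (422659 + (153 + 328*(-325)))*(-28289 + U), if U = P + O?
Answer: 15098727735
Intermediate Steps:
z(H) = -⅛
O = 391/4 (O = -⅛*(-94) + 86 = 47/4 + 86 = 391/4 ≈ 97.750)
U = 304151/4 (U = 75940 + 391/4 = 304151/4 ≈ 76038.)
(422659 + (153 + 328*(-325)))*(-28289 + U) = (422659 + (153 + 328*(-325)))*(-28289 + 304151/4) = (422659 + (153 - 106600))*(190995/4) = (422659 - 106447)*(190995/4) = 316212*(190995/4) = 15098727735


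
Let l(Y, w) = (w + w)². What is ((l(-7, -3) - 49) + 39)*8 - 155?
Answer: 53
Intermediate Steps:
l(Y, w) = 4*w² (l(Y, w) = (2*w)² = 4*w²)
((l(-7, -3) - 49) + 39)*8 - 155 = ((4*(-3)² - 49) + 39)*8 - 155 = ((4*9 - 49) + 39)*8 - 155 = ((36 - 49) + 39)*8 - 155 = (-13 + 39)*8 - 155 = 26*8 - 155 = 208 - 155 = 53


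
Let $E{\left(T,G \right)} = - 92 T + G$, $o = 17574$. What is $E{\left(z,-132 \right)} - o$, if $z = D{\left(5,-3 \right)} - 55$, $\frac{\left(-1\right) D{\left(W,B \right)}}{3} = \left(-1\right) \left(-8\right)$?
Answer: $-10438$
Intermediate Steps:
$D{\left(W,B \right)} = -24$ ($D{\left(W,B \right)} = - 3 \left(\left(-1\right) \left(-8\right)\right) = \left(-3\right) 8 = -24$)
$z = -79$ ($z = -24 - 55 = -79$)
$E{\left(T,G \right)} = G - 92 T$
$E{\left(z,-132 \right)} - o = \left(-132 - -7268\right) - 17574 = \left(-132 + 7268\right) - 17574 = 7136 - 17574 = -10438$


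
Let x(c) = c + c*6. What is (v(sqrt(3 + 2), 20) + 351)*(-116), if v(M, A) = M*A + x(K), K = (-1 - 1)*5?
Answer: -32596 - 2320*sqrt(5) ≈ -37784.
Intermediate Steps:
K = -10 (K = -2*5 = -10)
x(c) = 7*c (x(c) = c + 6*c = 7*c)
v(M, A) = -70 + A*M (v(M, A) = M*A + 7*(-10) = A*M - 70 = -70 + A*M)
(v(sqrt(3 + 2), 20) + 351)*(-116) = ((-70 + 20*sqrt(3 + 2)) + 351)*(-116) = ((-70 + 20*sqrt(5)) + 351)*(-116) = (281 + 20*sqrt(5))*(-116) = -32596 - 2320*sqrt(5)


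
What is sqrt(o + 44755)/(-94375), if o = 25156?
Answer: -sqrt(69911)/94375 ≈ -0.0028017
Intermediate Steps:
sqrt(o + 44755)/(-94375) = sqrt(25156 + 44755)/(-94375) = sqrt(69911)*(-1/94375) = -sqrt(69911)/94375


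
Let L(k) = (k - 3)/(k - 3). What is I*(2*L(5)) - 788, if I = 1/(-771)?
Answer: -607550/771 ≈ -788.00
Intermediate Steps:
I = -1/771 ≈ -0.0012970
L(k) = 1 (L(k) = (-3 + k)/(-3 + k) = 1)
I*(2*L(5)) - 788 = -2/771 - 788 = -607550/771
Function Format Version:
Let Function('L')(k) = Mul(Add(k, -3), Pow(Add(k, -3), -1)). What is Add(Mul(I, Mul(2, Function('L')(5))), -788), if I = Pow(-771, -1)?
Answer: Rational(-607550, 771) ≈ -788.00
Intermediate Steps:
I = Rational(-1, 771) ≈ -0.0012970
Function('L')(k) = 1 (Function('L')(k) = Mul(Add(-3, k), Pow(Add(-3, k), -1)) = 1)
Add(Mul(I, Mul(2, Function('L')(5))), -788) = Add(Mul(Rational(-1, 771), Mul(2, 1)), -788) = Add(Mul(Rational(-1, 771), 2), -788) = Add(Rational(-2, 771), -788) = Rational(-607550, 771)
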